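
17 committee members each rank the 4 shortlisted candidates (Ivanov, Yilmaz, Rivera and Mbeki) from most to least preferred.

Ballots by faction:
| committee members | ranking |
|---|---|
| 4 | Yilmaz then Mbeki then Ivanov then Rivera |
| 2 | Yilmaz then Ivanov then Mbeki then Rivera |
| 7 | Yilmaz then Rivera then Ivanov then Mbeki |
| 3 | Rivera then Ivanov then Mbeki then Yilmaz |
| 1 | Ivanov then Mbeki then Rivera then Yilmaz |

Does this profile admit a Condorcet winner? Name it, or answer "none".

Yilmaz

Head-to-head results (17 committee members):
Ivanov vs Yilmaz: 4 to 13, Yilmaz.
Ivanov vs Rivera: Ivanov preferred on 4+2+1 = 7 ballots; Rivera wins 10–7.
Ivanov vs Mbeki: 13 to 4, Ivanov.
Yilmaz vs Rivera: 13 to 4, Yilmaz.
Yilmaz vs Mbeki: 13 to 4, Yilmaz.
Rivera vs Mbeki: 10 to 7, Rivera.
Only Yilmaz has no losses; Yilmaz is the Condorcet winner.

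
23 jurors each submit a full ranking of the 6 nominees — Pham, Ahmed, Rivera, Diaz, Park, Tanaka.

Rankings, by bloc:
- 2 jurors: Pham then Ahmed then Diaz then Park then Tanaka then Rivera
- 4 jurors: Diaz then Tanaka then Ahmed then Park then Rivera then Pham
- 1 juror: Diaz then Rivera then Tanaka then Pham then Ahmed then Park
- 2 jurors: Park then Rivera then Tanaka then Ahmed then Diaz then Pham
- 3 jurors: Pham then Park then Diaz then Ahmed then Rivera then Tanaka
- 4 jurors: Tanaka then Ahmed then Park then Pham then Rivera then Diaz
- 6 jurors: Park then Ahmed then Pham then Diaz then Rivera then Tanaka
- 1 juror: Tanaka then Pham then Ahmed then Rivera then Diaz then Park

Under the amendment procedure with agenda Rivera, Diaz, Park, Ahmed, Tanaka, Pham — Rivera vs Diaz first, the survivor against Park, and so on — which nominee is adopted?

Tanaka

Round 1: Rivera vs Diaz — 7–16, Diaz advances.
Round 2: Diaz vs Park — 8–15, Park advances.
Round 3: Park vs Ahmed — 11–12, Ahmed advances.
Round 4: Ahmed vs Tanaka — 11–12, Tanaka advances.
Round 5: Tanaka vs Pham — 12–11, Tanaka advances.
Tanaka survives the agenda.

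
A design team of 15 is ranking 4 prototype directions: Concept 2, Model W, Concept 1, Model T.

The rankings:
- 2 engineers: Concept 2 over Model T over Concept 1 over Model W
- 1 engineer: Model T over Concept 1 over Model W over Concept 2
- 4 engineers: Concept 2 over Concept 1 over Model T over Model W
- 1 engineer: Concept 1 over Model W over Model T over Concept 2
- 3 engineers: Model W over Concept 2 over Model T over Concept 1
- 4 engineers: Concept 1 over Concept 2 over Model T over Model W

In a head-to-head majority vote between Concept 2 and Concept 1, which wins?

Concept 2

Ballots ranking Concept 2 above Concept 1: 2 + 4 + 3 = 9.
Ballots ranking Concept 1 above Concept 2: 15 − 9 = 6.
Concept 2 wins the head-to-head 9–6.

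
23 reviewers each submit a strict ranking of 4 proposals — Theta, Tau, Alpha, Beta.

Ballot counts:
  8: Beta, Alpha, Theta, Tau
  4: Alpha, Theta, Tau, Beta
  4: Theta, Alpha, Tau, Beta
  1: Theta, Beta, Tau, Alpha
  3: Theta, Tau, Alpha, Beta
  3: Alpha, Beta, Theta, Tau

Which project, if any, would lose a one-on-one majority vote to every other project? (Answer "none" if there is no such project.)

Tau

Head-to-head results (23 reviewers):
Theta–Tau: Theta 23–0.
Theta vs Alpha: Alpha wins 15–8.
Theta vs Beta: Theta, 12–11.
Tau vs Alpha: Alpha, 19–4.
Tau vs Beta: Beta wins 12–11.
Alpha vs Beta: Alpha is ranked higher on 4+4+3+3 = 14 ballots, Beta on 9. Alpha wins 14–9.
Tau loses to every other project — it is the Condorcet loser.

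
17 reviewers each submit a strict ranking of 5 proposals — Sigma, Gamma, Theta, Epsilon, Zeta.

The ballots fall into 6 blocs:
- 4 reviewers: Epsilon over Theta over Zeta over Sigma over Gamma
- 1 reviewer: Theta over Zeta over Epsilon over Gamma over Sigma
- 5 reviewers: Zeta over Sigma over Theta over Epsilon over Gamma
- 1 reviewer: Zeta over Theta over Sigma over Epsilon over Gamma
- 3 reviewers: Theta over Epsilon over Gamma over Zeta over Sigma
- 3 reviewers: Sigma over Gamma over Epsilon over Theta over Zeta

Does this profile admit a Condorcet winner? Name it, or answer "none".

Pairwise majorities:
Sigma vs Gamma: Sigma wins 13–4.
Sigma vs Theta: Sigma preferred on 5+3 = 8 ballots; Theta wins 9–8.
Sigma vs Epsilon: Sigma wins 9–8.
Sigma vs Zeta: 3 to 14, Zeta.
Gamma vs Theta: Gamma is ranked higher on 3 ballots, Theta on 14. Theta wins 14–3.
Gamma vs Epsilon: Epsilon wins 14–3.
Gamma vs Zeta: 3+3 = 6 for Gamma, 11 for Zeta — Zeta by 11–6.
Theta vs Epsilon: 10 to 7, Theta.
Theta–Zeta: Theta 11–6.
Epsilon vs Zeta: Epsilon, 10–7.
Theta wins every pairwise contest, so Theta is the Condorcet winner.

Theta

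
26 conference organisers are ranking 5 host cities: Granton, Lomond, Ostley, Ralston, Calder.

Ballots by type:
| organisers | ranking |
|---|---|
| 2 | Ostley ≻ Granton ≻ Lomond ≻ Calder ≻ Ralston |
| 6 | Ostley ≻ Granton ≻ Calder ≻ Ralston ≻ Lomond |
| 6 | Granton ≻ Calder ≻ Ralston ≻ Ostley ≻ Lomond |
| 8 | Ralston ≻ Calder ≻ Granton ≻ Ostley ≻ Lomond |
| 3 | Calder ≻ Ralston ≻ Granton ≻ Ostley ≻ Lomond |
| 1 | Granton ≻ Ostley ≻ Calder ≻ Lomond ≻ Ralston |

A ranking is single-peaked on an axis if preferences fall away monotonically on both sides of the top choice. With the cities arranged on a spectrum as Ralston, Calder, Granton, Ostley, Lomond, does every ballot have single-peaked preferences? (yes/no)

yes

Axis positions: Ralston=1, Calder=2, Granton=3, Ostley=4, Lomond=5.
Type 1 (peak Ostley at position 4): ranking walks positions 4-3-5-2-1, expanding outward from the peak — single-peaked.
Type 2 (peak Ostley at position 4): ranking walks positions 4-3-2-1-5, expanding outward from the peak — single-peaked.
Type 3 (peak Granton at position 3): ranking walks positions 3-2-1-4-5, expanding outward from the peak — single-peaked.
Type 4 (peak Ralston at position 1): ranking walks positions 1-2-3-4-5, expanding outward from the peak — single-peaked.
Type 5 (peak Calder at position 2): ranking walks positions 2-1-3-4-5, expanding outward from the peak — single-peaked.
Type 6 (peak Granton at position 3): ranking walks positions 3-4-2-5-1, expanding outward from the peak — single-peaked.
Every ranking is single-peaked on this axis.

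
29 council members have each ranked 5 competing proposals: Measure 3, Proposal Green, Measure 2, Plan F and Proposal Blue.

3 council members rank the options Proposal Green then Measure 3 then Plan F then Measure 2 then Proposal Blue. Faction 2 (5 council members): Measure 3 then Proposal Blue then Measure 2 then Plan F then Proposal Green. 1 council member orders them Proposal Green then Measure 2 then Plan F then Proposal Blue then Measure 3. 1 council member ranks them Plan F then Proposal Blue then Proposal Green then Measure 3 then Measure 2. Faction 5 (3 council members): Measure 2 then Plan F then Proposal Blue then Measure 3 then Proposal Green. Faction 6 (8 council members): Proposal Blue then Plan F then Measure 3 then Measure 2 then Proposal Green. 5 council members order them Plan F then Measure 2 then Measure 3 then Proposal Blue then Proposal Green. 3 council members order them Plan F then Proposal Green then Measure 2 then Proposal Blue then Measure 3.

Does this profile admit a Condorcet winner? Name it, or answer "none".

Check each pair by majority over 29 ballots:
Measure 3 vs Proposal Green: Measure 3, 21–8.
Measure 3 vs Measure 2: Measure 3, 17–12.
Measure 3 vs Plan F: Measure 3 preferred on 3+5 = 8 ballots; Plan F wins 21–8.
Measure 3 vs Proposal Blue: 3+5+5 = 13 for Measure 3, 16 for Proposal Blue — Proposal Blue by 16–13.
Proposal Green vs Measure 2: Measure 2 wins 21–8.
Proposal Green vs Plan F: Proposal Green is ranked higher on 3+1 = 4 ballots, Plan F on 25. Plan F wins 25–4.
Proposal Green vs Proposal Blue: Proposal Blue, 22–7.
Measure 2–Plan F: Plan F 20–9.
Measure 2 vs Proposal Blue: 15 to 14, Measure 2.
Plan F vs Proposal Blue: Plan F wins 16–13.
Plan F defeats every rival head-to-head and is the Condorcet winner.

Plan F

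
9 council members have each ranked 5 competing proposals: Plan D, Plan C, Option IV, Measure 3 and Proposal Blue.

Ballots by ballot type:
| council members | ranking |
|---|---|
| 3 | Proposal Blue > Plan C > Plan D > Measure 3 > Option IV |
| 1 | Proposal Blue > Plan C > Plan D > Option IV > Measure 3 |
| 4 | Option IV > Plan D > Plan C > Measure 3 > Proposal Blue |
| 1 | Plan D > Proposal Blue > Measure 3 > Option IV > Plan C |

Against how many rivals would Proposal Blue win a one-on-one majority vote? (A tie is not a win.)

Proposal Blue against each rival (9 council members):
Proposal Blue vs Plan D: Plan D, 5–4.
Proposal Blue–Plan C: Proposal Blue 5–4.
Proposal Blue vs Option IV: 3+1+1 = 5 for Proposal Blue, 4 for Option IV — Proposal Blue by 5–4.
Proposal Blue vs Measure 3: Proposal Blue preferred on 3+1+1 = 5 ballots; Proposal Blue wins 5–4.
Proposal Blue beats Plan C, Option IV, Measure 3; loses to Plan D — 3 pairwise wins.

3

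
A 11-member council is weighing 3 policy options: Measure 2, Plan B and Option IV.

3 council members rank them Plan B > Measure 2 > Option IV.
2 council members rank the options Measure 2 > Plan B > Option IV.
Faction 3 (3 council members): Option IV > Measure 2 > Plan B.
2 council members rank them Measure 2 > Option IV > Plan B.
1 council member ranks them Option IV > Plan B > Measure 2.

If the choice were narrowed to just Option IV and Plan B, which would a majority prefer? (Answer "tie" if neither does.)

Option IV

Ballots ranking Option IV above Plan B: 3 + 2 + 1 = 6.
Ballots ranking Plan B above Option IV: 11 − 6 = 5.
Option IV wins the head-to-head 6–5.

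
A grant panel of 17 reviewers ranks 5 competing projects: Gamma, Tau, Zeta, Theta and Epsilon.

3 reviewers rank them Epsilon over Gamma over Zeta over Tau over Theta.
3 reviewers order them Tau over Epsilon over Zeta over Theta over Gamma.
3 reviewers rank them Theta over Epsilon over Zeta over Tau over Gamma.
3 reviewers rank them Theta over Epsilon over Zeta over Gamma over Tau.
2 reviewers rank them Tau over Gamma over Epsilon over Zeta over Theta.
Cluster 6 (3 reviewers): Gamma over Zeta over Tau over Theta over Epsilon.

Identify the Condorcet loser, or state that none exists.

none

Head-to-head results (17 reviewers):
Gamma vs Tau: Gamma, 9–8.
Gamma vs Zeta: 3+2+3 = 8 for Gamma, 9 for Zeta — Zeta by 9–8.
Gamma vs Theta: Gamma is ranked higher on 3+2+3 = 8 ballots, Theta on 9. Theta wins 9–8.
Gamma vs Epsilon: Epsilon wins 12–5.
Tau vs Zeta: Zeta, 12–5.
Tau vs Theta: Tau is ranked higher on 3+3+2+3 = 11 ballots, Theta on 6. Tau wins 11–6.
Tau vs Epsilon: Tau is ranked higher on 3+2+3 = 8 ballots, Epsilon on 9. Epsilon wins 9–8.
Zeta vs Theta: Zeta preferred on 3+3+2+3 = 11 ballots; Zeta wins 11–6.
Zeta vs Epsilon: Zeta is ranked higher on 3 ballots, Epsilon on 14. Epsilon wins 14–3.
Theta vs Epsilon: 3+3+3 = 9 for Theta, 8 for Epsilon — Theta by 9–8.
Every project wins at least one matchup (Gamma beats Tau; Tau beats Theta; Zeta beats Gamma; Theta beats Gamma; Epsilon beats Gamma), so there is no Condorcet loser.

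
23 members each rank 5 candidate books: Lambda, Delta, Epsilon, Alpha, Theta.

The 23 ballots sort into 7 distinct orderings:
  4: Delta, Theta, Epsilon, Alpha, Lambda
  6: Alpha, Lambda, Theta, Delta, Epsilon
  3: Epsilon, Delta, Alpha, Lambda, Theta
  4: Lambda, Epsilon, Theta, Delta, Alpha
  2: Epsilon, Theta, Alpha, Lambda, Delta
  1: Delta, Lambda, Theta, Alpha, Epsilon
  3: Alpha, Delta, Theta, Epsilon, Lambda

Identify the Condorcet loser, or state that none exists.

none

Pairwise majorities:
Lambda vs Delta: Lambda is ranked higher on 6+4+2 = 12 ballots, Delta on 11. Lambda wins 12–11.
Lambda vs Epsilon: 11 to 12, Epsilon.
Lambda vs Alpha: Alpha, 18–5.
Lambda–Theta: Lambda 14–9.
Delta vs Epsilon: 14 to 9, Delta.
Delta vs Alpha: Delta, 12–11.
Delta vs Theta: 4+3+1+3 = 11 for Delta, 12 for Theta — Theta by 12–11.
Epsilon vs Alpha: 13 to 10, Epsilon.
Epsilon–Theta: Theta 14–9.
Alpha–Theta: Alpha 12–11.
Each book has at least one pairwise win (Lambda beats Delta; Delta beats Epsilon; Epsilon beats Lambda; Alpha beats Lambda; Theta beats Delta) — no Condorcet loser.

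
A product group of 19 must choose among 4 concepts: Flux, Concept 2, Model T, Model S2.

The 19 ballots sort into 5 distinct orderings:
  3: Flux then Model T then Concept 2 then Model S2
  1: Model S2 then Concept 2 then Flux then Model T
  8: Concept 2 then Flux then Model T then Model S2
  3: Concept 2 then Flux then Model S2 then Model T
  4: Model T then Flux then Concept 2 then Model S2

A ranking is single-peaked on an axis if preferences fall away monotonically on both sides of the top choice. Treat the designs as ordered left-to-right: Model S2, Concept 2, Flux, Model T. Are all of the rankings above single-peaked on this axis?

Axis positions: Model S2=1, Concept 2=2, Flux=3, Model T=4.
Ballot type 1 (peak Flux at position 3): ranking walks positions 3-4-2-1, expanding outward from the peak — single-peaked.
Ballot type 2 (peak Model S2 at position 1): ranking walks positions 1-2-3-4, expanding outward from the peak — single-peaked.
Ballot type 3 (peak Concept 2 at position 2): ranking walks positions 2-3-4-1, expanding outward from the peak — single-peaked.
Ballot type 4 (peak Concept 2 at position 2): ranking walks positions 2-3-1-4, expanding outward from the peak — single-peaked.
Ballot type 5 (peak Model T at position 4): ranking walks positions 4-3-2-1, expanding outward from the peak — single-peaked.
Every ranking is single-peaked on this axis.

yes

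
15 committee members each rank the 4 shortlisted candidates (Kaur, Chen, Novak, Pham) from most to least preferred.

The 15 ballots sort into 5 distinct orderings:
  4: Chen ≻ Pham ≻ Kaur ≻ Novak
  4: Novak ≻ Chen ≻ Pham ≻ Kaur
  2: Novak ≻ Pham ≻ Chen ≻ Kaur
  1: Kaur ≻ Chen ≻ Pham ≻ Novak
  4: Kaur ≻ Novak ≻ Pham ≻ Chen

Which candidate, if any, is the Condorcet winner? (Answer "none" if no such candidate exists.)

none

Head-to-head results (15 committee members):
Kaur vs Chen: 1+4 = 5 for Kaur, 10 for Chen — Chen by 10–5.
Kaur vs Novak: Kaur preferred on 4+1+4 = 9 ballots; Kaur wins 9–6.
Kaur vs Pham: 5 to 10, Pham.
Chen vs Novak: 4+1 = 5 for Chen, 10 for Novak — Novak by 10–5.
Chen vs Pham: 4+4+1 = 9 for Chen, 6 for Pham — Chen by 9–6.
Novak vs Pham: 10 to 5, Novak.
No candidate is unbeaten: Kaur loses to Chen; Chen loses to Novak; Novak loses to Kaur; Pham loses to Chen. In particular Kaur → Novak → Chen → Kaur is a majority cycle — no Condorcet winner exists.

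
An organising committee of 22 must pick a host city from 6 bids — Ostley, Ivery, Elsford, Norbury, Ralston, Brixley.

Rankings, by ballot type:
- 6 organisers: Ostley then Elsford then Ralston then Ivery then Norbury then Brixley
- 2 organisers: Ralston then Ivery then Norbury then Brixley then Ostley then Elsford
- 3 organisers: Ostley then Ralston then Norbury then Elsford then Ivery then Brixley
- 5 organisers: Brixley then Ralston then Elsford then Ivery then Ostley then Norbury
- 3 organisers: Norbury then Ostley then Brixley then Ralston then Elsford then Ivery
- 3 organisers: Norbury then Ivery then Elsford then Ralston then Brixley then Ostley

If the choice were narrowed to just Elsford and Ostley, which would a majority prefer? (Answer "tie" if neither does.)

Ballots ranking Elsford above Ostley: 5 + 3 = 8.
Ballots ranking Ostley above Elsford: 22 − 8 = 14.
Ostley wins the head-to-head 14–8.

Ostley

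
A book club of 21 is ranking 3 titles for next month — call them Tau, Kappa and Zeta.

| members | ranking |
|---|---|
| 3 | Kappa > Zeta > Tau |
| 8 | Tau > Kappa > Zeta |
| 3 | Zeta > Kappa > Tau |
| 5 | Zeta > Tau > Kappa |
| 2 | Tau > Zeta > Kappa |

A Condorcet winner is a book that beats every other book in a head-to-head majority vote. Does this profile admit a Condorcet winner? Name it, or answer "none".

none

Head-to-head results (21 members):
Tau vs Kappa: Tau, 15–6.
Tau–Zeta: Zeta 11–10.
Kappa vs Zeta: Kappa, 11–10.
Each book drops at least one matchup (Tau loses to Zeta; Kappa loses to Tau; Zeta loses to Kappa); the cycle Tau → Kappa → Zeta → Tau rules out a Condorcet winner.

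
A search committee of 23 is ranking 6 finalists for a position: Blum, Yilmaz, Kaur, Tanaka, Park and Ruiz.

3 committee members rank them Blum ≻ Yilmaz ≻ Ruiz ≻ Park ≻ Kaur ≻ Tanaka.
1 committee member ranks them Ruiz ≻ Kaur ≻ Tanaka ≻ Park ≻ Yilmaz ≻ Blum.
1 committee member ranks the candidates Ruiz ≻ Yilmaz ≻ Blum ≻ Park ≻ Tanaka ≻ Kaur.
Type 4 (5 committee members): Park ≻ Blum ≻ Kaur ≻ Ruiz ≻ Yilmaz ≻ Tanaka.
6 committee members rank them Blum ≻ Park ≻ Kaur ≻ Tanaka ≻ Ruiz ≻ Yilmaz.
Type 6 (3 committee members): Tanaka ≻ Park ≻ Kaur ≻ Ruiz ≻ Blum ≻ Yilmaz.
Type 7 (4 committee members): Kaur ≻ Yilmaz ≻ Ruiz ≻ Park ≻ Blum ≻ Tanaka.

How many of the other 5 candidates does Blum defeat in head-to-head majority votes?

Blum against each rival (23 committee members):
Blum vs Yilmaz: Blum preferred on 3+5+6+3 = 17 ballots; Blum wins 17–6.
Blum vs Kaur: Blum, 15–8.
Blum vs Tanaka: Blum, 19–4.
Blum vs Park: Park, 13–10.
Blum vs Ruiz: Blum wins 14–9.
Blum beats Yilmaz, Kaur, Tanaka, Ruiz; loses to Park — 4 pairwise wins.

4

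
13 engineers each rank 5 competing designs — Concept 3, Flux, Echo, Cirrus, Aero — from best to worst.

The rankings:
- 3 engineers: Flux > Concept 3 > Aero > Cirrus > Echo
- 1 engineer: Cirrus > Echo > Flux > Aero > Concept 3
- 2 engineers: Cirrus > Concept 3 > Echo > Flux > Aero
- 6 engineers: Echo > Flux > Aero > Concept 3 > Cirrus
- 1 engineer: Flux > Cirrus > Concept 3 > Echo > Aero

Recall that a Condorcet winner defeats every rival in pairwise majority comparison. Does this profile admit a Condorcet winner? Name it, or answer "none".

Head-to-head results (13 engineers):
Concept 3 vs Flux: 2 for Concept 3, 11 for Flux — Flux by 11–2.
Concept 3 vs Echo: 3+2+1 = 6 for Concept 3, 7 for Echo — Echo by 7–6.
Concept 3 vs Cirrus: Concept 3 wins 9–4.
Concept 3 vs Aero: Aero, 7–6.
Flux vs Echo: Flux preferred on 3+1 = 4 ballots; Echo wins 9–4.
Flux vs Cirrus: Flux, 10–3.
Flux–Aero: Flux 13–0.
Echo vs Cirrus: Cirrus wins 7–6.
Echo vs Aero: Echo wins 10–3.
Cirrus–Aero: Aero 9–4.
Every design loses at least once (Concept 3 loses to Flux; Flux loses to Echo; Echo loses to Cirrus; Cirrus loses to Concept 3; Aero loses to Flux). The majority relation contains the cycle Concept 3 beats Cirrus beats Echo beats Concept 3, so there is no Condorcet winner.

none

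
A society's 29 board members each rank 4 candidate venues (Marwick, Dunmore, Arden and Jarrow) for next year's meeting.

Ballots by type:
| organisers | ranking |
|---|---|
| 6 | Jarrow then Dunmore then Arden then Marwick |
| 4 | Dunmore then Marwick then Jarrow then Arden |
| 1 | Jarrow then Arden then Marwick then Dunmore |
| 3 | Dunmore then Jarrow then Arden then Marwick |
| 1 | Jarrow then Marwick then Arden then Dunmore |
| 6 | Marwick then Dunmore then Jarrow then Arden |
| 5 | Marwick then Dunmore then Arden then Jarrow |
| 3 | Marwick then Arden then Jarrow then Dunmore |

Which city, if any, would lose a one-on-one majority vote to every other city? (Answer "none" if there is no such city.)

Arden

Pairwise majorities:
Marwick vs Dunmore: 1+1+6+5+3 = 16 for Marwick, 13 for Dunmore — Marwick by 16–13.
Marwick–Arden: Marwick 19–10.
Marwick vs Jarrow: Marwick, 18–11.
Dunmore vs Arden: 6+4+3+6+5 = 24 for Dunmore, 5 for Arden — Dunmore by 24–5.
Dunmore–Jarrow: Dunmore 18–11.
Arden vs Jarrow: 5+3 = 8 for Arden, 21 for Jarrow — Jarrow by 21–8.
Arden is beaten in every head-to-head and is the Condorcet loser.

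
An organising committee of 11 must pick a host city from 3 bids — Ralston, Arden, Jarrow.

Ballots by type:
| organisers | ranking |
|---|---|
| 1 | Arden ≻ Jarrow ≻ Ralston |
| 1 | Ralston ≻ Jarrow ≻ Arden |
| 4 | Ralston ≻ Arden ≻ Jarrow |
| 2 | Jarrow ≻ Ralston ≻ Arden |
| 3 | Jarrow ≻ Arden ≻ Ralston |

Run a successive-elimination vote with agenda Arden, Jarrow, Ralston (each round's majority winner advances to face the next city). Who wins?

Round 1: Arden vs Jarrow — 5–6, Jarrow advances.
Round 2: Jarrow vs Ralston — 6–5, Jarrow advances.
Jarrow survives the agenda.

Jarrow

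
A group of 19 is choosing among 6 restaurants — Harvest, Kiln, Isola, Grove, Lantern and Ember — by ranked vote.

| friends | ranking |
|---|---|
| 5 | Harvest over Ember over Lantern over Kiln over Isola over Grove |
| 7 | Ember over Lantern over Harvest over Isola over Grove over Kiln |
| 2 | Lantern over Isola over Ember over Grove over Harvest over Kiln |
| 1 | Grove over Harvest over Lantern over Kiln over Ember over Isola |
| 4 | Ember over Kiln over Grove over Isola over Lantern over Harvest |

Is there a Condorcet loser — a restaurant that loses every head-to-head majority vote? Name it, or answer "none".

none

Head-to-head results (19 friends):
Harvest vs Kiln: Harvest preferred on 5+7+2+1 = 15 ballots; Harvest wins 15–4.
Harvest–Isola: Harvest 13–6.
Harvest–Grove: Harvest 12–7.
Harvest vs Lantern: Harvest preferred on 5+1 = 6 ballots; Lantern wins 13–6.
Harvest vs Ember: 6 to 13, Ember.
Kiln vs Isola: 10 to 9, Kiln.
Kiln vs Grove: Grove, 10–9.
Kiln vs Lantern: 4 for Kiln, 15 for Lantern — Lantern by 15–4.
Kiln–Ember: Ember 18–1.
Isola vs Grove: 5+7+2 = 14 for Isola, 5 for Grove — Isola by 14–5.
Isola vs Lantern: Lantern wins 15–4.
Isola vs Ember: Ember, 17–2.
Grove vs Lantern: 1+4 = 5 for Grove, 14 for Lantern — Lantern by 14–5.
Grove vs Ember: Ember wins 18–1.
Lantern vs Ember: Ember, 16–3.
No restaurant is winless: Harvest beats Kiln; Kiln beats Isola; Isola beats Grove; Grove beats Kiln; Lantern beats Harvest; Ember beats Harvest. There is no Condorcet loser.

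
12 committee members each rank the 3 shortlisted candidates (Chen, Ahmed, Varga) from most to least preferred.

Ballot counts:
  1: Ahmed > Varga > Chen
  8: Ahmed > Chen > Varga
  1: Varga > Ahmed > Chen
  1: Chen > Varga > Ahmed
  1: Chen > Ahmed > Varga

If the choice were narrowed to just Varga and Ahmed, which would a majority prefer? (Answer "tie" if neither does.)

Ahmed

Ballots ranking Varga above Ahmed: 1 + 1 = 2.
Ballots ranking Ahmed above Varga: 12 − 2 = 10.
Ahmed wins the head-to-head 10–2.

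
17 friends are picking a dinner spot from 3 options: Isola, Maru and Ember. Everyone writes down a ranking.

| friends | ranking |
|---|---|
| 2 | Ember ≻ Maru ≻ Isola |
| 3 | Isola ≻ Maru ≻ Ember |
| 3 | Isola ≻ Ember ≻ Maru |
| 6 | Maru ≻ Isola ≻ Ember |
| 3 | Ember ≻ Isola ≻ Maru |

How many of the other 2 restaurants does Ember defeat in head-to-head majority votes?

0

Ember against each rival (17 friends):
Ember vs Isola: Ember preferred on 2+3 = 5 ballots; Isola wins 12–5.
Ember vs Maru: Maru wins 9–8.
Ember beats no one; loses to Isola, Maru — 0 pairwise wins.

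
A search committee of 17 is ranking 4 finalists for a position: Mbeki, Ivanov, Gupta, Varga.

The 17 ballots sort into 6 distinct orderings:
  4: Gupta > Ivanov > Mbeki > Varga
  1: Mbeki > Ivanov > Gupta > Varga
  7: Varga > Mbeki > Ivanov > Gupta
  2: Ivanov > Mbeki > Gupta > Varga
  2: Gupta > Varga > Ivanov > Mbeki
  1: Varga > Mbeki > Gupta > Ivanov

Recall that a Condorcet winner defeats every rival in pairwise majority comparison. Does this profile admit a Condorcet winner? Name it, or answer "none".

Pairwise majorities:
Mbeki vs Ivanov: Mbeki preferred on 1+7+1 = 9 ballots; Mbeki wins 9–8.
Mbeki vs Gupta: 1+7+2+1 = 11 for Mbeki, 6 for Gupta — Mbeki by 11–6.
Mbeki vs Varga: Mbeki is ranked higher on 4+1+2 = 7 ballots, Varga on 10. Varga wins 10–7.
Ivanov vs Gupta: Ivanov preferred on 1+7+2 = 10 ballots; Ivanov wins 10–7.
Ivanov vs Varga: 4+1+2 = 7 for Ivanov, 10 for Varga — Varga by 10–7.
Gupta vs Varga: 9 to 8, Gupta.
No candidate is unbeaten: Mbeki loses to Varga; Ivanov loses to Mbeki; Gupta loses to Mbeki; Varga loses to Gupta. In particular Mbeki beats Gupta beats Varga beats Mbeki is a majority cycle — no Condorcet winner exists.

none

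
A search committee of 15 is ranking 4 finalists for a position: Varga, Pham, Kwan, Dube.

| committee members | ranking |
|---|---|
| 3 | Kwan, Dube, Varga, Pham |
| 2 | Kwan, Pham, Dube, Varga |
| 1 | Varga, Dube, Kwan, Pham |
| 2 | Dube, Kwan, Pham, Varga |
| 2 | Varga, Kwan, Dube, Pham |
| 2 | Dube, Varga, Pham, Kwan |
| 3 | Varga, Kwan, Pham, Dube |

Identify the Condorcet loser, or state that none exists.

Pairwise majorities:
Varga vs Pham: Varga preferred on 3+1+2+2+3 = 11 ballots; Varga wins 11–4.
Varga vs Kwan: Varga, 8–7.
Varga vs Dube: Varga is ranked higher on 1+2+3 = 6 ballots, Dube on 9. Dube wins 9–6.
Pham vs Kwan: Kwan wins 13–2.
Pham vs Dube: Dube wins 10–5.
Kwan vs Dube: 3+2+2+3 = 10 for Kwan, 5 for Dube — Kwan by 10–5.
Only Pham has no wins; Pham is the Condorcet loser.

Pham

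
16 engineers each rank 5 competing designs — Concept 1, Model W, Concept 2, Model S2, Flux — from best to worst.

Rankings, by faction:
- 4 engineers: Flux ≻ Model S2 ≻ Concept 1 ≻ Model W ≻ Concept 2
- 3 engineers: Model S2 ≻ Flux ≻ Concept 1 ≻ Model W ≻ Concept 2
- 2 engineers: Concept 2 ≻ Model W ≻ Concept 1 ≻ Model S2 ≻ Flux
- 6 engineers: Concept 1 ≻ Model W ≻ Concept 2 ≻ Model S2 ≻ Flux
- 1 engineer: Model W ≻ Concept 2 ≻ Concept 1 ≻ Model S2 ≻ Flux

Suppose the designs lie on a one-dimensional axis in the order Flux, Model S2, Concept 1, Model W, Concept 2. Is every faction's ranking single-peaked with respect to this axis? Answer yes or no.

Axis positions: Flux=1, Model S2=2, Concept 1=3, Model W=4, Concept 2=5.
Faction 1 (peak Flux at position 1): ranking walks positions 1-2-3-4-5, expanding outward from the peak — single-peaked.
Faction 2 (peak Model S2 at position 2): ranking walks positions 2-1-3-4-5, expanding outward from the peak — single-peaked.
Faction 3 (peak Concept 2 at position 5): ranking walks positions 5-4-3-2-1, expanding outward from the peak — single-peaked.
Faction 4 (peak Concept 1 at position 3): ranking walks positions 3-4-5-2-1, expanding outward from the peak — single-peaked.
Faction 5 (peak Model W at position 4): ranking walks positions 4-5-3-2-1, expanding outward from the peak — single-peaked.
Every ranking is single-peaked on this axis.

yes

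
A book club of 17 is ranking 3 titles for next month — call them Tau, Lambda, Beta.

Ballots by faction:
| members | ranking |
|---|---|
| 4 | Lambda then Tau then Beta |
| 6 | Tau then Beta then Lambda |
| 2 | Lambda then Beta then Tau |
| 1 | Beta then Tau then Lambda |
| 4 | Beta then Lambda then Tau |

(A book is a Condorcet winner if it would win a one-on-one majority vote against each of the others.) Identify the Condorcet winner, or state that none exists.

Pairwise majorities:
Tau vs Lambda: Tau preferred on 6+1 = 7 ballots; Lambda wins 10–7.
Tau vs Beta: Tau is ranked higher on 4+6 = 10 ballots, Beta on 7. Tau wins 10–7.
Lambda vs Beta: Lambda is ranked higher on 4+2 = 6 ballots, Beta on 11. Beta wins 11–6.
Each book drops at least one matchup (Tau loses to Lambda; Lambda loses to Beta; Beta loses to Tau); the cycle Tau → Beta → Lambda → Tau rules out a Condorcet winner.

none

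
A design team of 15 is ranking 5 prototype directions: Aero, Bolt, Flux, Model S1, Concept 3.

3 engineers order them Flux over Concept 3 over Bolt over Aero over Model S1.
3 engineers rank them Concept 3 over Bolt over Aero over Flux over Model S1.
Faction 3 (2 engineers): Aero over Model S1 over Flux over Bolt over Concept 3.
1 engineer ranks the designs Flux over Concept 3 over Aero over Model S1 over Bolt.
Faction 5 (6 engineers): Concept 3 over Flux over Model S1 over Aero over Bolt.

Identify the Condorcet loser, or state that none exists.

Bolt

Pairwise majorities:
Aero vs Bolt: 9 to 6, Aero.
Aero–Flux: Flux 10–5.
Aero–Model S1: Aero 9–6.
Aero vs Concept 3: 2 to 13, Concept 3.
Bolt vs Flux: 3 to 12, Flux.
Bolt vs Model S1: Model S1, 9–6.
Bolt–Concept 3: Concept 3 13–2.
Flux vs Model S1: 3+3+1+6 = 13 for Flux, 2 for Model S1 — Flux by 13–2.
Flux vs Concept 3: Concept 3, 9–6.
Model S1 vs Concept 3: 2 for Model S1, 13 for Concept 3 — Concept 3 by 13–2.
Bolt loses to every other design — it is the Condorcet loser.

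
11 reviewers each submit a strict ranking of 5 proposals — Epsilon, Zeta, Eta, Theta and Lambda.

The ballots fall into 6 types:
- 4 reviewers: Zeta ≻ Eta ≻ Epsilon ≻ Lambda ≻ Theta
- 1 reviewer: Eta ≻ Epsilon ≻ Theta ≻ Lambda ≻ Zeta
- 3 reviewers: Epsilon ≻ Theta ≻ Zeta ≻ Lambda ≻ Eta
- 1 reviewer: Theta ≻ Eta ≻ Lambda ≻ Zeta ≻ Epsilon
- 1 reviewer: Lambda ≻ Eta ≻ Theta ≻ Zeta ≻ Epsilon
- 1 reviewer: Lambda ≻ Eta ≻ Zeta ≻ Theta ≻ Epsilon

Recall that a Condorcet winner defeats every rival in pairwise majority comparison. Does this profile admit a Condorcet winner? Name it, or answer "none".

Check each pair by majority over 11 ballots:
Epsilon vs Zeta: 4 to 7, Zeta.
Epsilon vs Eta: Eta, 8–3.
Epsilon–Theta: Epsilon 8–3.
Epsilon vs Lambda: Epsilon wins 8–3.
Zeta vs Eta: Zeta, 7–4.
Zeta–Theta: Theta 6–5.
Zeta vs Lambda: Zeta wins 7–4.
Eta vs Theta: Eta wins 7–4.
Eta vs Lambda: 4+1+1 = 6 for Eta, 5 for Lambda — Eta by 6–5.
Theta vs Lambda: Lambda wins 6–5.
Every project loses at least once (Epsilon loses to Zeta; Zeta loses to Theta; Eta loses to Zeta; Theta loses to Epsilon; Lambda loses to Epsilon). The majority relation contains the cycle Epsilon > Theta > Zeta > Epsilon, so there is no Condorcet winner.

none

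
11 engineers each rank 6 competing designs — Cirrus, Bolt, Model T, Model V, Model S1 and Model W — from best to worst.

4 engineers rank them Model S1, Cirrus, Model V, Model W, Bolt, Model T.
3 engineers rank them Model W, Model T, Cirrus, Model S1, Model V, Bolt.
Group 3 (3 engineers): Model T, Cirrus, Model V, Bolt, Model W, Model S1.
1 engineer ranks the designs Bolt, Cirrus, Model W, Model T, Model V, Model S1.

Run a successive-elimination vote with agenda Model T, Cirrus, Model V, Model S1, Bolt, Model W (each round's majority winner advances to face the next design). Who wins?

Round 1: Model T vs Cirrus — 6–5, Model T advances.
Round 2: Model T vs Model V — 7–4, Model T advances.
Round 3: Model T vs Model S1 — 7–4, Model T advances.
Round 4: Model T vs Bolt — 6–5, Model T advances.
Round 5: Model T vs Model W — 3–8, Model W advances.
Model W survives the agenda.

Model W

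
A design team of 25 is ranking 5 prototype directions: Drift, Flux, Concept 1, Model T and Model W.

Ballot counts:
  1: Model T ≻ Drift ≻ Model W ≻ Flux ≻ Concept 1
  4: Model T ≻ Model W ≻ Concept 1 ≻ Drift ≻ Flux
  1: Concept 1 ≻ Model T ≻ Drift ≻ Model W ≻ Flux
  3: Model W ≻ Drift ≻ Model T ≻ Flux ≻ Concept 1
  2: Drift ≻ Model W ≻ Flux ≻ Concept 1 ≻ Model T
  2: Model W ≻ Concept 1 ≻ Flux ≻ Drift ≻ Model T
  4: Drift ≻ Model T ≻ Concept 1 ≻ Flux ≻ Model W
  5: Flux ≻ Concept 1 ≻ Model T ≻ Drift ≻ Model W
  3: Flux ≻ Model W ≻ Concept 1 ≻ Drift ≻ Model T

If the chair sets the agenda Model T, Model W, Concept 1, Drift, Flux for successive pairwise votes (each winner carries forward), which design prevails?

Flux

Round 1: Model T vs Model W — 15–10, Model T advances.
Round 2: Model T vs Concept 1 — 12–13, Concept 1 advances.
Round 3: Concept 1 vs Drift — 15–10, Concept 1 advances.
Round 4: Concept 1 vs Flux — 11–14, Flux advances.
The agenda winner is Flux.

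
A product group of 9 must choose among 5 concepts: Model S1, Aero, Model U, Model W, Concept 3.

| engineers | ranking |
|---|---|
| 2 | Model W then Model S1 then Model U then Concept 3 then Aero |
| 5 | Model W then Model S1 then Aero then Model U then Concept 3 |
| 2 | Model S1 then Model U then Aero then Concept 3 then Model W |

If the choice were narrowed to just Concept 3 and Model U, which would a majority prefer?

Model U

No ballot ranks Concept 3 above Model U: 0.
Ballots ranking Model U above Concept 3: 9 − 0 = 9.
Model U wins the head-to-head 9–0.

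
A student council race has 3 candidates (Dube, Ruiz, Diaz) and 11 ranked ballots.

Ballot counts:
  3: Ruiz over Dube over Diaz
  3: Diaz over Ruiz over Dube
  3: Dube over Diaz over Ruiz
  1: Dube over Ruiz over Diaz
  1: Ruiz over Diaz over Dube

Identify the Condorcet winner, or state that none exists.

none

Head-to-head results (11 voters):
Dube vs Ruiz: 3+1 = 4 for Dube, 7 for Ruiz — Ruiz by 7–4.
Dube vs Diaz: Dube is ranked higher on 3+3+1 = 7 ballots, Diaz on 4. Dube wins 7–4.
Ruiz vs Diaz: 5 to 6, Diaz.
Each candidate drops at least one matchup (Dube loses to Ruiz; Ruiz loses to Diaz; Diaz loses to Dube); the cycle Dube > Diaz > Ruiz > Dube rules out a Condorcet winner.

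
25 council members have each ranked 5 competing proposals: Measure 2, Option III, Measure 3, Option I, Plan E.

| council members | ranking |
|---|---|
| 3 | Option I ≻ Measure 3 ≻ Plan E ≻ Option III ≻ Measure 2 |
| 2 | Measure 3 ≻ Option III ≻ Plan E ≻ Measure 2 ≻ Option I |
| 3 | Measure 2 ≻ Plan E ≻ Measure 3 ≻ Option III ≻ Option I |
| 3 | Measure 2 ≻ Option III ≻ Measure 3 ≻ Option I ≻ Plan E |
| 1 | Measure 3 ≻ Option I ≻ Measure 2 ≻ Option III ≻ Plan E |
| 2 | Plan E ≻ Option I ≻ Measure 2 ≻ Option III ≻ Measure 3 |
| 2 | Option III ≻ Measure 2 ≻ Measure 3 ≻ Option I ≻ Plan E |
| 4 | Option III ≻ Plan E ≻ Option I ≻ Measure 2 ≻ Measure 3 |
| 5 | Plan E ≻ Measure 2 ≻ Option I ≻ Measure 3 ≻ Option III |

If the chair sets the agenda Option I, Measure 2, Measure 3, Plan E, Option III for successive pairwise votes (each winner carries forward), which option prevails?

Round 1: Option I vs Measure 2 — 10–15, Measure 2 advances.
Round 2: Measure 2 vs Measure 3 — 19–6, Measure 2 advances.
Round 3: Measure 2 vs Plan E — 9–16, Plan E advances.
Round 4: Plan E vs Option III — 13–12, Plan E advances.
Plan E survives the agenda.

Plan E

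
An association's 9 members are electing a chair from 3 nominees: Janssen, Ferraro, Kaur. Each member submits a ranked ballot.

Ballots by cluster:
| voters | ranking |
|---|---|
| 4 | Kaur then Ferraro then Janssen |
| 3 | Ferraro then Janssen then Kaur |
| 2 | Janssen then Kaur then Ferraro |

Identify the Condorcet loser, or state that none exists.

Pairwise majorities:
Janssen–Ferraro: Ferraro 7–2.
Janssen vs Kaur: Janssen wins 5–4.
Ferraro vs Kaur: 3 for Ferraro, 6 for Kaur — Kaur by 6–3.
Each candidate has at least one pairwise win (Janssen beats Kaur; Ferraro beats Janssen; Kaur beats Ferraro) — no Condorcet loser.

none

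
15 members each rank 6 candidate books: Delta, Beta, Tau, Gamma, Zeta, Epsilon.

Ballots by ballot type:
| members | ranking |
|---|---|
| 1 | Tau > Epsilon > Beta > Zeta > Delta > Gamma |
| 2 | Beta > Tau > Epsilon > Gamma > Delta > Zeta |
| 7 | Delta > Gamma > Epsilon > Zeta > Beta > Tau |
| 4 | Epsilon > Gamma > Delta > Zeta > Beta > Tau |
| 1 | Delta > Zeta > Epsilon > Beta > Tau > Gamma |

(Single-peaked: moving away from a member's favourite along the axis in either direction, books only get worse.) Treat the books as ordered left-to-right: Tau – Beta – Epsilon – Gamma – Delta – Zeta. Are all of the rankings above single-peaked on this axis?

Axis positions: Tau=1, Beta=2, Epsilon=3, Gamma=4, Delta=5, Zeta=6.
Ballot type 1: ranking walks positions 1-3-2-6-5-4; Epsilon is ranked above Beta even though Beta lies between Epsilon and the peak Tau on the axis — preferences dip and rise again. Not single-peaked.
Ballot type 2 (peak Beta at position 2): ranking walks positions 2-1-3-4-5-6, expanding outward from the peak — single-peaked.
Ballot type 3 (peak Delta at position 5): ranking walks positions 5-4-3-6-2-1, expanding outward from the peak — single-peaked.
Ballot type 4 (peak Epsilon at position 3): ranking walks positions 3-4-5-6-2-1, expanding outward from the peak — single-peaked.
Ballot type 5: ranking walks positions 5-6-3-2-1-4; Epsilon is ranked above Gamma even though Gamma lies between Epsilon and the peak Delta on the axis — preferences dip and rise again. Not single-peaked.
Ballot type 1 violates single-peakedness, so the profile is not single-peaked on this axis.

no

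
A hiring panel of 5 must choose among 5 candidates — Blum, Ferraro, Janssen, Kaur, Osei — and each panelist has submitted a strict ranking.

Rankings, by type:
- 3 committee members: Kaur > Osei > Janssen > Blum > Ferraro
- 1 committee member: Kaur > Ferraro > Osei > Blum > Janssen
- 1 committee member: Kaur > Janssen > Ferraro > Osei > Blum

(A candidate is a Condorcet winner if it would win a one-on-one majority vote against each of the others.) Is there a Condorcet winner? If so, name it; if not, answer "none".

Kaur

Pairwise majorities:
Blum–Ferraro: Blum 3–2.
Blum vs Janssen: Janssen, 4–1.
Blum vs Kaur: Kaur wins 5–0.
Blum–Osei: Osei 5–0.
Ferraro vs Janssen: Janssen wins 4–1.
Ferraro vs Kaur: Kaur wins 5–0.
Ferraro–Osei: Osei 3–2.
Janssen vs Kaur: Kaur wins 5–0.
Janssen vs Osei: Osei wins 4–1.
Kaur vs Osei: Kaur, 5–0.
Only Kaur has no losses; Kaur is the Condorcet winner.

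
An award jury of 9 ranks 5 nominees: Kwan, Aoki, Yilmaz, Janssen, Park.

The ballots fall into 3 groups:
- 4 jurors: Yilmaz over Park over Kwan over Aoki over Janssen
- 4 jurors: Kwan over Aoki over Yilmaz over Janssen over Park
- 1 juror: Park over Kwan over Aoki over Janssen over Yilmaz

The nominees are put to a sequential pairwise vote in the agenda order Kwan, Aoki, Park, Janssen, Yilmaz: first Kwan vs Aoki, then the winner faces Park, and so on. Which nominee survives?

Round 1: Kwan vs Aoki — 9–0, Kwan advances.
Round 2: Kwan vs Park — 4–5, Park advances.
Round 3: Park vs Janssen — 5–4, Park advances.
Round 4: Park vs Yilmaz — 1–8, Yilmaz advances.
Yilmaz survives the agenda.

Yilmaz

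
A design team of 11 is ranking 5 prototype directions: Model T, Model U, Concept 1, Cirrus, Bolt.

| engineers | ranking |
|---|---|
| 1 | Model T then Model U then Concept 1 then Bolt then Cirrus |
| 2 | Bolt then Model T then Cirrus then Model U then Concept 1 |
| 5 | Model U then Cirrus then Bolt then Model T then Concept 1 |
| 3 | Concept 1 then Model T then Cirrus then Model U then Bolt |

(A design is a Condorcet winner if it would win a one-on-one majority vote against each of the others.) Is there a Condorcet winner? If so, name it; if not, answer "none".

none

Check each pair by majority over 11 ballots:
Model T–Model U: Model T 6–5.
Model T vs Concept 1: Model T is ranked higher on 1+2+5 = 8 ballots, Concept 1 on 3. Model T wins 8–3.
Model T vs Cirrus: Model T wins 6–5.
Model T vs Bolt: 1+3 = 4 for Model T, 7 for Bolt — Bolt by 7–4.
Model U vs Concept 1: 1+2+5 = 8 for Model U, 3 for Concept 1 — Model U by 8–3.
Model U vs Cirrus: Model U, 6–5.
Model U vs Bolt: 1+5+3 = 9 for Model U, 2 for Bolt — Model U by 9–2.
Concept 1 vs Cirrus: Concept 1 is ranked higher on 1+3 = 4 ballots, Cirrus on 7. Cirrus wins 7–4.
Concept 1 vs Bolt: 4 to 7, Bolt.
Cirrus vs Bolt: Cirrus wins 8–3.
No design is unbeaten: Model T loses to Bolt; Model U loses to Model T; Concept 1 loses to Model T; Cirrus loses to Model T; Bolt loses to Model U. In particular Model T > Model U > Bolt > Model T is a majority cycle — no Condorcet winner exists.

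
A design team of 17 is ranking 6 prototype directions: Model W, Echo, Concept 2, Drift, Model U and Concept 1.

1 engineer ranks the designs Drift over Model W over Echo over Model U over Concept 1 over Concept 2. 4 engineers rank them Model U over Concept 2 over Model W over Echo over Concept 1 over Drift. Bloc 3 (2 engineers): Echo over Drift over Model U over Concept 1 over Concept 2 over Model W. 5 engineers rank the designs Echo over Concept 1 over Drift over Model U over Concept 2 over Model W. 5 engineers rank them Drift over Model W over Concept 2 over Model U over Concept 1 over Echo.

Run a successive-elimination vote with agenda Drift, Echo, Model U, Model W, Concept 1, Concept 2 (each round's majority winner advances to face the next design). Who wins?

Model U

Round 1: Drift vs Echo — 6–11, Echo advances.
Round 2: Echo vs Model U — 8–9, Model U advances.
Round 3: Model U vs Model W — 11–6, Model U advances.
Round 4: Model U vs Concept 1 — 12–5, Model U advances.
Round 5: Model U vs Concept 2 — 12–5, Model U advances.
Model U survives the agenda.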